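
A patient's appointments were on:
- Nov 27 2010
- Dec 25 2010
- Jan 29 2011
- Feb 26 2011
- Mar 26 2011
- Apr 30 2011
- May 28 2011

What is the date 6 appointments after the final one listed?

All Saturdays; the gaps (28, 35, 28, 28, 35, 28) vary with month length.
This is the last Saturday of each month.
June 2011 ends with Saturday Jun 25 2011.
July 2011 ends with Saturday Jul 30 2011.
Last Saturday of August 2011: Aug 27 2011.
September 2011 ends with Saturday Sep 24 2011.
Last Saturday of October 2011: Oct 29 2011.
November 2011 ends with Saturday Nov 26 2011.

Nov 26 2011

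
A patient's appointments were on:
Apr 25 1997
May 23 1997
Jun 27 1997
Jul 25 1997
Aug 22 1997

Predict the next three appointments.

These are Fridays at 28- or 35-day spacing (28, 35, 28, 28).
The pattern: 4th Friday of the month.
4th Friday of September 1997: Sep 26 1997.
4th Friday of October 1997: Oct 24 1997.
November 1997 — 4th Friday is Nov 28 1997.

Sep 26 1997, Oct 24 1997, Nov 28 1997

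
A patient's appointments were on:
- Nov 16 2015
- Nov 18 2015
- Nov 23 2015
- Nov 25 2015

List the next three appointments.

Nov 30 2015, Dec 2 2015, Dec 7 2015

Gaps: 2, 5, 2 days — not constant, but cyclic with period 2.
The events fall on every Monday and Wednesday.
The following Monday is Nov 30 2015.
The following Wednesday is Dec 2 2015.
The following Monday is Dec 7 2015.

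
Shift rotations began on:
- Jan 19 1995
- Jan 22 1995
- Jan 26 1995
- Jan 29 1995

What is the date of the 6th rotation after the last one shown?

Feb 19 1995

Every event lands on a Thursday or Sunday (gaps cycle 3, 4, 3).
So the schedule is: every Thursday and Sunday.
The following Thursday is Feb 2 1995.
Next Sunday: Feb 5 1995.
Next Thursday: Feb 9 1995.
Next Sunday: Feb 12 1995.
Next Thursday: Feb 16 1995.
The following Sunday is Feb 19 1995.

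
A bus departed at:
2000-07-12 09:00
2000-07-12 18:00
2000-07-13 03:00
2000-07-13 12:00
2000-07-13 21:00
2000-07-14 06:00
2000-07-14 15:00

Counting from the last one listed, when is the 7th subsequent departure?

Spacing: 9, 9, 9, 9, 9, 9 h — constant 9 h.
2000-07-14 15:00 + 9 h = 2000-07-15 00:00.
2000-07-15 00:00 + 9 h = 2000-07-15 09:00.
2000-07-15 09:00 + 9 h = 2000-07-15 18:00.
2000-07-15 18:00 + 9 h = 2000-07-16 03:00.
2000-07-16 03:00 + 9 h = 2000-07-16 12:00.
2000-07-16 12:00 + 9 h = 2000-07-16 21:00.
2000-07-16 21:00 + 9 h = 2000-07-17 06:00.

2000-07-17 06:00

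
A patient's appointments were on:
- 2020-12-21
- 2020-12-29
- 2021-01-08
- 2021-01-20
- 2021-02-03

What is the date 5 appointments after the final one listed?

The spacing grows by 2 each time: 8, 10, 12, 14 days.
Next gap: 16 days. 2021-02-03 + 16 days = 2021-02-19.
Next gap: 18 days. 2021-02-19 + 18 days = 2021-03-09.
Next gap: 20 days. 2021-03-09 + 20 days = 2021-03-29.
Next gap: 22 days. 2021-03-29 + 22 days = 2021-04-20.
Next gap: 24 days. 2021-04-20 + 24 days = 2021-05-14.

2021-05-14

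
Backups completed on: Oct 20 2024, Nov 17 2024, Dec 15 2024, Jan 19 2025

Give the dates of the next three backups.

Gaps: 28, 28, 35 days — a mix of 28 and 35. Every date is a Sunday.
Each is the 3rd Sunday of its month.
February 2025 — 3rd Sunday is Feb 16 2025.
3rd Sunday of March 2025: Mar 16 2025.
April 2025 — 3rd Sunday is Apr 20 2025.

Feb 16 2025, Mar 16 2025, Apr 20 2025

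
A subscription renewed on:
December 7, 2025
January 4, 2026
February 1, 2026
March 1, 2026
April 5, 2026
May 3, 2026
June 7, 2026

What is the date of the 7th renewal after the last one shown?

January 3, 2027

Gaps: 28, 28, 28, 35, 28, 35 days — a mix of 28 and 35. Every date is a Sunday.
Each is the 1st Sunday of its month.
1st Sunday of July 2026: July 5, 2026.
August 2026 — 1st Sunday is August 2, 2026.
1st Sunday of September 2026: September 6, 2026.
1st Sunday of October 2026: October 4, 2026.
November 2026 — 1st Sunday is November 1, 2026.
1st Sunday of December 2026: December 6, 2026.
1st Sunday of January 2027: January 3, 2027.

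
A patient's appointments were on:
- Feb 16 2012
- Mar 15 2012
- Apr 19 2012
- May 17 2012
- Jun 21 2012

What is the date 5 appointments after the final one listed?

All dates are Thursdays, 28, 35, 28, 35 days apart.
Specifically, the 3rd Thursday of each month.
July 2012 — 3rd Thursday is Jul 19 2012.
August 2012 — 3rd Thursday is Aug 16 2012.
September 2012 — 3rd Thursday is Sep 20 2012.
3rd Thursday of October 2012: Oct 18 2012.
3rd Thursday of November 2012: Nov 15 2012.

Nov 15 2012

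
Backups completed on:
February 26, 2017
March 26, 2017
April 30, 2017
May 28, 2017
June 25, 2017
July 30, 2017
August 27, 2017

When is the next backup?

These are Sundays with 28, 35, 28, 28, 35, 28-day gaps.
Each is the final Sunday of its month — April 30, 2017 is past the 28th, so '4th Sunday' doesn't fit.
September 2017 ends with Sunday September 24, 2017.

September 24, 2017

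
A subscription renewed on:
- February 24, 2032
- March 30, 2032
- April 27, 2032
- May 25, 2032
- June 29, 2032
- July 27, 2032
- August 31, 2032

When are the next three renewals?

These are Tuesdays with 35, 28, 28, 35, 28, 35-day gaps.
Each is the final Tuesday of its month — March 30, 2032 is past the 28th, so '4th Tuesday' doesn't fit.
September 2032 ends with Tuesday September 28, 2032.
Last Tuesday of October 2032: October 26, 2032.
November 2032 ends with Tuesday November 30, 2032.

September 28, 2032; October 26, 2032; November 30, 2032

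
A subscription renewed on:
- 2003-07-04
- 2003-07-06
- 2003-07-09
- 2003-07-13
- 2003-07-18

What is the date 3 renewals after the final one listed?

2003-08-08

Intervals are 2, 3, 4, 5 days — an arithmetic progression with common difference 1.
Next gap: 6 days. 2003-07-18 + 6 days = 2003-07-24.
Next gap: 7 days. 2003-07-24 + 7 days = 2003-07-31.
Next gap: 8 days. 2003-07-31 + 8 days = 2003-08-08.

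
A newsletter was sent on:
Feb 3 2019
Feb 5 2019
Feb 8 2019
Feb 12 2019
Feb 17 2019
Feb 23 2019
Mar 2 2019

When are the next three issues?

Intervals are 2, 3, 4, 5, 6, 7 days — an arithmetic progression with common difference 1.
Next gap: 8 days. Mar 2 2019 + 8 days = Mar 10 2019.
Next gap: 9 days. Mar 10 2019 + 9 days = Mar 19 2019.
Next gap: 10 days. Mar 19 2019 + 10 days = Mar 29 2019.

Mar 10 2019, Mar 19 2019, Mar 29 2019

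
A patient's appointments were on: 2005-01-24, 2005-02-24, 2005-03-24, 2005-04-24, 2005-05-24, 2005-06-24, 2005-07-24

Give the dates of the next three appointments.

Gaps: 31, 28, 31, 30, 31, 30 days — not constant. Every event is on the 24th of the month.
Pattern: the 24th of each month.
August 2005: 2005-08-24.
Next: September 2005 → 2005-09-24.
Next: October 2005 → 2005-10-24.

2005-08-24, 2005-09-24, 2005-10-24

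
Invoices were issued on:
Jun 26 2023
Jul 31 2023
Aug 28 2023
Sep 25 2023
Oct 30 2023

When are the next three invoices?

Nov 27 2023, Dec 25 2023, Jan 29 2024

These are Mondays with 35, 28, 28, 35-day gaps.
Each is the final Monday of its month — Jul 31 2023 is past the 28th, so '4th Monday' doesn't fit.
November 2023 ends with Monday Nov 27 2023.
December 2023 ends with Monday Dec 25 2023.
January 2024 ends with Monday Jan 29 2024.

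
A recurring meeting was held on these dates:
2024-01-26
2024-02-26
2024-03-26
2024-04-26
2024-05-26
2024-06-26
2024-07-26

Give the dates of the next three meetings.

2024-08-26, 2024-09-26, 2024-10-26

The day-of-month is always 26 (31, 29, 31, 30, 31, 30 days between events).
So this recurs on the 26th of each month.
Next: August 2024 → 2024-08-26.
September 2024: 2024-09-26.
October 2024: 2024-10-26.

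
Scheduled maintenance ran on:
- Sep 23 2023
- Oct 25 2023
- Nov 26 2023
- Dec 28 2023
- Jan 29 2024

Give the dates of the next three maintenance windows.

Mar 1 2024, Apr 2 2024, May 4 2024

Every event comes 32 days after the last (32, 32, 32, 32).
Jan 29 2024 + 32 days = Mar 1 2024.
Mar 1 2024 + 32 days = Apr 2 2024.
Apr 2 2024 + 32 days = May 4 2024.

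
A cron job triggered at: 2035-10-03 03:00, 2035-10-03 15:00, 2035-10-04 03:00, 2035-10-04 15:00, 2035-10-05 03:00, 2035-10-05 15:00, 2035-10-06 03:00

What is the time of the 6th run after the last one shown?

The interval is a steady 12 hours (12, 12, 12, 12, 12, 12).
2035-10-06 03:00 + 12 h = 2035-10-06 15:00.
2035-10-06 15:00 + 12 h = 2035-10-07 03:00.
2035-10-07 03:00 + 12 h = 2035-10-07 15:00.
2035-10-07 15:00 + 12 h = 2035-10-08 03:00.
2035-10-08 03:00 + 12 h = 2035-10-08 15:00.
2035-10-08 15:00 + 12 h = 2035-10-09 03:00.

2035-10-09 03:00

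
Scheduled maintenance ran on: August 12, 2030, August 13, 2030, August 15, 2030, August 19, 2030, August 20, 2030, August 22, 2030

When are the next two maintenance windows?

Every event lands on a Monday or Tuesday or Thursday (gaps cycle 1, 2, 4, 1, 2).
So the schedule is: every Monday, Tuesday and Thursday.
The following Monday is August 26, 2030.
The following Tuesday is August 27, 2030.

August 26, 2030; August 27, 2030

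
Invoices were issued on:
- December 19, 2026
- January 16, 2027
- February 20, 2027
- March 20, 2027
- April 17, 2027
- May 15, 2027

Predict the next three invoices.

June 19, 2027; July 17, 2027; August 21, 2027

Gaps: 28, 35, 28, 28, 28 days — a mix of 28 and 35. Every date is a Saturday.
Each is the 3rd Saturday of its month.
3rd Saturday of June 2027: June 19, 2027.
3rd Saturday of July 2027: July 17, 2027.
August 2027 — 3rd Saturday is August 21, 2027.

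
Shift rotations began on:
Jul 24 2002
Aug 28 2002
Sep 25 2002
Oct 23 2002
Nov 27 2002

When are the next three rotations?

Dec 25 2002, Jan 22 2003, Feb 26 2003

These are Wednesdays at 28- or 35-day spacing (35, 28, 28, 35).
The pattern: 4th Wednesday of the month.
4th Wednesday of December 2002: Dec 25 2002.
4th Wednesday of January 2003: Jan 22 2003.
4th Wednesday of February 2003: Feb 26 2003.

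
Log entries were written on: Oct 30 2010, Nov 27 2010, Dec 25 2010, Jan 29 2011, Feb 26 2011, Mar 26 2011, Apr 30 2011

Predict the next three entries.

May 28 2011, Jun 25 2011, Jul 30 2011

Every date is a Saturday; gaps 28, 28, 35, 28, 28, 35 days.
Each is the last Saturday of its month (at least one falls on the 29th or later, ruling out '4th Saturday').
May 2011 ends with Saturday May 28 2011.
June 2011 ends with Saturday Jun 25 2011.
Last Saturday of July 2011: Jul 30 2011.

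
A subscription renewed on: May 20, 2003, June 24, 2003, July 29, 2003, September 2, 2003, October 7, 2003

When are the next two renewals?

November 11, 2003; December 16, 2003

Every event comes 35 days after the last (35, 35, 35, 35).
October 7, 2003 + 35 days = November 11, 2003.
November 11, 2003 + 35 days = December 16, 2003.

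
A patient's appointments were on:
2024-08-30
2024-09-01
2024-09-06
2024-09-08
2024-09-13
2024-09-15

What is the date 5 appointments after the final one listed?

Gaps: 2, 5, 2, 5, 2 days — not constant, but cyclic with period 2.
The events fall on every Friday and Sunday.
The following Friday is 2024-09-20.
Next Sunday: 2024-09-22.
Next Friday: 2024-09-27.
The following Sunday is 2024-09-29.
Next Friday: 2024-10-04.

2024-10-04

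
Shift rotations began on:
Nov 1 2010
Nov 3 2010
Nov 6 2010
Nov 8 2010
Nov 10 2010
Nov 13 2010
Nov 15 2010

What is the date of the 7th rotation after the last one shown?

Dec 1 2010

The gap pattern 2, 3, 2, 2, 3, 2 repeats every 3 events.
These are the Mondays, Wednesdays and Saturdays of each week.
Next Wednesday: Nov 17 2010.
Next Saturday: Nov 20 2010.
The following Monday is Nov 22 2010.
Next Wednesday: Nov 24 2010.
Next Saturday: Nov 27 2010.
The following Monday is Nov 29 2010.
The following Wednesday is Dec 1 2010.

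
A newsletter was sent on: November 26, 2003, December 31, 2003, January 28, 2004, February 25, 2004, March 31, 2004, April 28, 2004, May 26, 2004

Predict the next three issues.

These are Wednesdays with 35, 28, 28, 35, 28, 28-day gaps.
Each is the final Wednesday of its month — December 31, 2003 is past the 28th, so '4th Wednesday' doesn't fit.
Last Wednesday of June 2004: June 30, 2004.
Last Wednesday of July 2004: July 28, 2004.
Last Wednesday of August 2004: August 25, 2004.

June 30, 2004; July 28, 2004; August 25, 2004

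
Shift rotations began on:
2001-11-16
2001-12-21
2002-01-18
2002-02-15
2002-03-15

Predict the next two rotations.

These are Fridays at 28- or 35-day spacing (35, 28, 28, 28).
The pattern: 3rd Friday of the month.
3rd Friday of April 2002: 2002-04-19.
3rd Friday of May 2002: 2002-05-17.

2002-04-19, 2002-05-17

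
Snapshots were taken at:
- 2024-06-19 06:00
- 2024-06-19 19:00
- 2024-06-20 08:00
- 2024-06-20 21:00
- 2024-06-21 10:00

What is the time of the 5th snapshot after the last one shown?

2024-06-24 03:00

Gaps: 13, 13, 13, 13 hours — each event is 13 hours after the previous one.
2024-06-21 10:00 + 13 h = 2024-06-21 23:00.
2024-06-21 23:00 + 13 h = 2024-06-22 12:00.
2024-06-22 12:00 + 13 h = 2024-06-23 01:00.
2024-06-23 01:00 + 13 h = 2024-06-23 14:00.
2024-06-23 14:00 + 13 h = 2024-06-24 03:00.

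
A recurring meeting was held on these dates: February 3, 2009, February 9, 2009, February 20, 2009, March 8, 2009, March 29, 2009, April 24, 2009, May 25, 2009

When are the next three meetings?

June 30, 2009; August 10, 2009; September 25, 2009

Gaps: 6, 11, 16, 21, 26, 31 days — each gap is 5 larger than the previous one.
Next gap: 36 days. May 25, 2009 + 36 days = June 30, 2009.
Next gap: 41 days. June 30, 2009 + 41 days = August 10, 2009.
Next gap: 46 days. August 10, 2009 + 46 days = September 25, 2009.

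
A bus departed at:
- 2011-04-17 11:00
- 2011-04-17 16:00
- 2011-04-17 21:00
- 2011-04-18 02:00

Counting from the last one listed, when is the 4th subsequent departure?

2011-04-18 22:00

The interval is a steady 5 hours (5, 5, 5).
2011-04-18 02:00 + 5 h = 2011-04-18 07:00.
2011-04-18 07:00 + 5 h = 2011-04-18 12:00.
2011-04-18 12:00 + 5 h = 2011-04-18 17:00.
2011-04-18 17:00 + 5 h = 2011-04-18 22:00.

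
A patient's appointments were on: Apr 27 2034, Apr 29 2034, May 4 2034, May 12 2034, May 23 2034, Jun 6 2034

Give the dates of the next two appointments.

The spacing grows by 3 each time: 2, 5, 8, 11, 14 days.
Next gap: 17 days. Jun 6 2034 + 17 days = Jun 23 2034.
Next gap: 20 days. Jun 23 2034 + 20 days = Jul 13 2034.

Jun 23 2034, Jul 13 2034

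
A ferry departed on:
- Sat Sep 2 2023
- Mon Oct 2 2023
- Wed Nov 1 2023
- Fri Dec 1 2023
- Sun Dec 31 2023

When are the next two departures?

Tue Jan 30 2024, Thu Feb 29 2024

Every event comes 30 days after the last (30, 30, 30, 30).
Sun Dec 31 2023 + 30 days = Tue Jan 30 2024.
Tue Jan 30 2024 + 30 days = Thu Feb 29 2024.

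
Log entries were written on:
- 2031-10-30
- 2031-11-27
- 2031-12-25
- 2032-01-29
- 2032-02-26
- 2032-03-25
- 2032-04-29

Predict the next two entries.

These are Thursdays with 28, 28, 35, 28, 28, 35-day gaps.
Each is the final Thursday of its month — 2031-10-30 is past the 28th, so '4th Thursday' doesn't fit.
May 2032 ends with Thursday 2032-05-27.
June 2032 ends with Thursday 2032-06-24.

2032-05-27, 2032-06-24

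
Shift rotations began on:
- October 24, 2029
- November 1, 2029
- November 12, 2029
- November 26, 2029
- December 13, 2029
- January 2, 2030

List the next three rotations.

January 25, 2030; February 20, 2030; March 21, 2030

Gaps: 8, 11, 14, 17, 20 days — each gap is 3 larger than the previous one.
Next gap: 23 days. January 2, 2030 + 23 days = January 25, 2030.
Next gap: 26 days. January 25, 2030 + 26 days = February 20, 2030.
Next gap: 29 days. February 20, 2030 + 29 days = March 21, 2030.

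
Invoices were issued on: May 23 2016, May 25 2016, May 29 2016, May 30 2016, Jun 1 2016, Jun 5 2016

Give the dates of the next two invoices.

Jun 6 2016, Jun 8 2016

Every event lands on a Monday or Wednesday or Sunday (gaps cycle 2, 4, 1, 2, 4).
So the schedule is: every Monday, Wednesday and Sunday.
The following Monday is Jun 6 2016.
The following Wednesday is Jun 8 2016.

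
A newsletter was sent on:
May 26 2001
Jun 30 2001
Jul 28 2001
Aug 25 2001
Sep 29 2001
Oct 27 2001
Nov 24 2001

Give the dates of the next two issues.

All Saturdays; the gaps (35, 28, 28, 35, 28, 28) vary with month length.
This is the last Saturday of each month.
Last Saturday of December 2001: Dec 29 2001.
January 2002 ends with Saturday Jan 26 2002.

Dec 29 2001, Jan 26 2002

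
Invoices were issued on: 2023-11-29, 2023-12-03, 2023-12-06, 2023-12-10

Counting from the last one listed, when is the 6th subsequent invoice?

2023-12-31

Every event lands on a Wednesday or Sunday (gaps cycle 4, 3, 4).
So the schedule is: every Wednesday and Sunday.
The following Wednesday is 2023-12-13.
The following Sunday is 2023-12-17.
Next Wednesday: 2023-12-20.
The following Sunday is 2023-12-24.
The following Wednesday is 2023-12-27.
Next Sunday: 2023-12-31.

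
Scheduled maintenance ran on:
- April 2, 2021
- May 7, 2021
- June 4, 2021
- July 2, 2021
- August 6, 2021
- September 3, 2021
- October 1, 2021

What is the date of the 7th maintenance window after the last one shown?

May 6, 2022

Gaps: 35, 28, 28, 35, 28, 28 days — a mix of 28 and 35. Every date is a Friday.
Each is the 1st Friday of its month.
1st Friday of November 2021: November 5, 2021.
December 2021 — 1st Friday is December 3, 2021.
1st Friday of January 2022: January 7, 2022.
February 2022 — 1st Friday is February 4, 2022.
March 2022 — 1st Friday is March 4, 2022.
1st Friday of April 2022: April 1, 2022.
May 2022 — 1st Friday is May 6, 2022.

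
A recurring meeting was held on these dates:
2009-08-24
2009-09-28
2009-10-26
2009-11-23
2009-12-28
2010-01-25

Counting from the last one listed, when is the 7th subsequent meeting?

Gaps: 35, 28, 28, 35, 28 days — a mix of 28 and 35. Every date is a Monday.
Each is the 4th Monday of its month.
4th Monday of February 2010: 2010-02-22.
March 2010 — 4th Monday is 2010-03-22.
4th Monday of April 2010: 2010-04-26.
4th Monday of May 2010: 2010-05-24.
June 2010 — 4th Monday is 2010-06-28.
July 2010 — 4th Monday is 2010-07-26.
August 2010 — 4th Monday is 2010-08-23.

2010-08-23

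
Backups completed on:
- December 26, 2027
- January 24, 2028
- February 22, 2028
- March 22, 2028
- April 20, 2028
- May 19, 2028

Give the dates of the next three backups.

June 17, 2028; July 16, 2028; August 14, 2028

The spacing is 29, 29, 29, 29, 29 days — always 29 days.
May 19, 2028 + 29 days = June 17, 2028.
June 17, 2028 + 29 days = July 16, 2028.
July 16, 2028 + 29 days = August 14, 2028.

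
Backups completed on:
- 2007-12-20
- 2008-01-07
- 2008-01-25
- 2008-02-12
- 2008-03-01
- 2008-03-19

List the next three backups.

Every event comes 18 days after the last (18, 18, 18, 18, 18).
2008-03-19 + 18 days = 2008-04-06.
2008-04-06 + 18 days = 2008-04-24.
2008-04-24 + 18 days = 2008-05-12.

2008-04-06, 2008-04-24, 2008-05-12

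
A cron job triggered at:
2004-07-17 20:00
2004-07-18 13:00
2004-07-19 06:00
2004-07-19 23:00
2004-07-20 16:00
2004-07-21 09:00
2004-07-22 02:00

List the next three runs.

Spacing: 17, 17, 17, 17, 17, 17 h — constant 17 h.
2004-07-22 02:00 + 17 h = 2004-07-22 19:00.
2004-07-22 19:00 + 17 h = 2004-07-23 12:00.
2004-07-23 12:00 + 17 h = 2004-07-24 05:00.

2004-07-22 19:00, 2004-07-23 12:00, 2004-07-24 05:00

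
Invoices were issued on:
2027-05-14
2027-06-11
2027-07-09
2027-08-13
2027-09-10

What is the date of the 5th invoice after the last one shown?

These are Fridays at 28- or 35-day spacing (28, 28, 35, 28).
The pattern: 2nd Friday of the month.
2nd Friday of October 2027: 2027-10-08.
November 2027 — 2nd Friday is 2027-11-12.
December 2027 — 2nd Friday is 2027-12-10.
January 2028 — 2nd Friday is 2028-01-14.
2nd Friday of February 2028: 2028-02-11.

2028-02-11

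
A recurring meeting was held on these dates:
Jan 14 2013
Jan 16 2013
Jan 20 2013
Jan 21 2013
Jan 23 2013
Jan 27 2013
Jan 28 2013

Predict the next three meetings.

Jan 30 2013, Feb 3 2013, Feb 4 2013

The gap pattern 2, 4, 1, 2, 4, 1 repeats every 3 events.
These are the Mondays, Wednesdays and Sundays of each week.
Next Wednesday: Jan 30 2013.
The following Sunday is Feb 3 2013.
Next Monday: Feb 4 2013.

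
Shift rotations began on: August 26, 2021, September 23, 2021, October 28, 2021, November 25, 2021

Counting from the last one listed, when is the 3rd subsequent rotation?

All dates are Thursdays, 28, 35, 28 days apart.
Specifically, the 4th Thursday of each month.
December 2021 — 4th Thursday is December 23, 2021.
4th Thursday of January 2022: January 27, 2022.
4th Thursday of February 2022: February 24, 2022.

February 24, 2022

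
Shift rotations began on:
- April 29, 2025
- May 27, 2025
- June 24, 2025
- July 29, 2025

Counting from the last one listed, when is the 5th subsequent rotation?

These are Tuesdays with 28, 28, 35-day gaps.
Each is the final Tuesday of its month — April 29, 2025 is past the 28th, so '4th Tuesday' doesn't fit.
Last Tuesday of August 2025: August 26, 2025.
Last Tuesday of September 2025: September 30, 2025.
Last Tuesday of October 2025: October 28, 2025.
November 2025 ends with Tuesday November 25, 2025.
Last Tuesday of December 2025: December 30, 2025.

December 30, 2025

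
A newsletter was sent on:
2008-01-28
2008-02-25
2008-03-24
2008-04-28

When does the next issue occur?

2008-05-26

These are Mondays at 28- or 35-day spacing (28, 28, 35).
The pattern: 4th Monday of the month.
4th Monday of May 2008: 2008-05-26.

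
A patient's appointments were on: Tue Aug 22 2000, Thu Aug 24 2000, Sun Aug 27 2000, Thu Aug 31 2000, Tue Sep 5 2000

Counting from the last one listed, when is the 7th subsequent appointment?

Intervals are 2, 3, 4, 5 days — an arithmetic progression with common difference 1.
Next gap: 6 days. Tue Sep 5 2000 + 6 days = Mon Sep 11 2000.
Next gap: 7 days. Mon Sep 11 2000 + 7 days = Mon Sep 18 2000.
Next gap: 8 days. Mon Sep 18 2000 + 8 days = Tue Sep 26 2000.
Next gap: 9 days. Tue Sep 26 2000 + 9 days = Thu Oct 5 2000.
Next gap: 10 days. Thu Oct 5 2000 + 10 days = Sun Oct 15 2000.
Next gap: 11 days. Sun Oct 15 2000 + 11 days = Thu Oct 26 2000.
Next gap: 12 days. Thu Oct 26 2000 + 12 days = Tue Nov 7 2000.

Tue Nov 7 2000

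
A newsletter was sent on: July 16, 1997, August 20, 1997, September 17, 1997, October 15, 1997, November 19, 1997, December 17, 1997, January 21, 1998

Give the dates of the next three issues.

February 18, 1998; March 18, 1998; April 15, 1998

All dates are Wednesdays, 35, 28, 28, 35, 28, 35 days apart.
Specifically, the 3rd Wednesday of each month.
February 1998 — 3rd Wednesday is February 18, 1998.
March 1998 — 3rd Wednesday is March 18, 1998.
April 1998 — 3rd Wednesday is April 15, 1998.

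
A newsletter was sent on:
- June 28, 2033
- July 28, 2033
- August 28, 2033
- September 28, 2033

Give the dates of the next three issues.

The day-of-month is always 28 (30, 31, 31 days between events).
So this recurs on the 28th of each month.
Next: October 2033 → October 28, 2033.
Next: November 2033 → November 28, 2033.
December 2033: December 28, 2033.

October 28, 2033; November 28, 2033; December 28, 2033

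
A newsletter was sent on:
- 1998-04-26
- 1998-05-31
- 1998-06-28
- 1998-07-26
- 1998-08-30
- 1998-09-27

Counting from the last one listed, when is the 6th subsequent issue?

1999-03-28

These are Sundays with 35, 28, 28, 35, 28-day gaps.
Each is the final Sunday of its month — 1998-05-31 is past the 28th, so '4th Sunday' doesn't fit.
October 1998 ends with Sunday 1998-10-25.
November 1998 ends with Sunday 1998-11-29.
December 1998 ends with Sunday 1998-12-27.
Last Sunday of January 1999: 1999-01-31.
Last Sunday of February 1999: 1999-02-28.
Last Sunday of March 1999: 1999-03-28.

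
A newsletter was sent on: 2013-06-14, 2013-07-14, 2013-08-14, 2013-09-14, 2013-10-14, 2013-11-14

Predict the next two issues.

Each date is the 14th; the gaps (30, 31, 31, 30, 31) track the month lengths.
The rule is the 14th of each month.
Next: December 2013 → 2013-12-14.
January 2014: 2014-01-14.

2013-12-14, 2014-01-14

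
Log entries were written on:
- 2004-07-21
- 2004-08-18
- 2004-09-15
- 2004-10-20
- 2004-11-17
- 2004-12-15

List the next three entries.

2005-01-19, 2005-02-16, 2005-03-16

These are Wednesdays at 28- or 35-day spacing (28, 28, 35, 28, 28).
The pattern: 3rd Wednesday of the month.
January 2005 — 3rd Wednesday is 2005-01-19.
3rd Wednesday of February 2005: 2005-02-16.
March 2005 — 3rd Wednesday is 2005-03-16.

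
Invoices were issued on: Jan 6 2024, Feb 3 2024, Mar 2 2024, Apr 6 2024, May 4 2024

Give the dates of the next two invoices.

All dates are Saturdays, 28, 28, 35, 28 days apart.
Specifically, the 1st Saturday of each month.
1st Saturday of June 2024: Jun 1 2024.
1st Saturday of July 2024: Jul 6 2024.

Jun 1 2024, Jul 6 2024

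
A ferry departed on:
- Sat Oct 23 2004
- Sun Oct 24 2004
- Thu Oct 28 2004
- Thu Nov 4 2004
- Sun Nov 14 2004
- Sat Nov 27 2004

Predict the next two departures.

The spacing grows by 3 each time: 1, 4, 7, 10, 13 days.
Next gap: 16 days. Sat Nov 27 2004 + 16 days = Mon Dec 13 2004.
Next gap: 19 days. Mon Dec 13 2004 + 19 days = Sat Jan 1 2005.

Mon Dec 13 2004, Sat Jan 1 2005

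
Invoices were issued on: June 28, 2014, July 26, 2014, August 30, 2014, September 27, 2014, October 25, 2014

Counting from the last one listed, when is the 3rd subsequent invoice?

January 31, 2015

All Saturdays; the gaps (28, 35, 28, 28) vary with month length.
This is the last Saturday of each month.
Last Saturday of November 2014: November 29, 2014.
Last Saturday of December 2014: December 27, 2014.
Last Saturday of January 2015: January 31, 2015.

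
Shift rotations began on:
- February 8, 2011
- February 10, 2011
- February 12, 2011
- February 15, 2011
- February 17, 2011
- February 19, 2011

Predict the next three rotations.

February 22, 2011; February 24, 2011; February 26, 2011

The gap pattern 2, 2, 3, 2, 2 repeats every 3 events.
These are the Tuesdays, Thursdays and Saturdays of each week.
Next Tuesday: February 22, 2011.
The following Thursday is February 24, 2011.
Next Saturday: February 26, 2011.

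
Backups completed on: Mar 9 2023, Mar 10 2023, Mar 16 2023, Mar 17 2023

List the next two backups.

Every event lands on a Thursday or Friday (gaps cycle 1, 6, 1).
So the schedule is: every Thursday and Friday.
Next Thursday: Mar 23 2023.
The following Friday is Mar 24 2023.

Mar 23 2023, Mar 24 2023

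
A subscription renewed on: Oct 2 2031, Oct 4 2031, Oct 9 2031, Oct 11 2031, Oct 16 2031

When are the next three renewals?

Gaps: 2, 5, 2, 5 days — not constant, but cyclic with period 2.
The events fall on every Thursday and Saturday.
The following Saturday is Oct 18 2031.
Next Thursday: Oct 23 2031.
The following Saturday is Oct 25 2031.

Oct 18 2031, Oct 23 2031, Oct 25 2031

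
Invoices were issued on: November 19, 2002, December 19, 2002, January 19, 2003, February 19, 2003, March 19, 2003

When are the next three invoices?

The day-of-month is always 19 (30, 31, 31, 28 days between events).
So this recurs on the 19th of each month.
Next: April 2003 → April 19, 2003.
Next: May 2003 → May 19, 2003.
June 2003: June 19, 2003.

April 19, 2003; May 19, 2003; June 19, 2003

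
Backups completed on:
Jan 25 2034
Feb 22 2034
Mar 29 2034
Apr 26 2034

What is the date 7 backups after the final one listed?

All Wednesdays; the gaps (28, 35, 28) vary with month length.
This is the last Wednesday of each month.
May 2034 ends with Wednesday May 31 2034.
June 2034 ends with Wednesday Jun 28 2034.
July 2034 ends with Wednesday Jul 26 2034.
August 2034 ends with Wednesday Aug 30 2034.
Last Wednesday of September 2034: Sep 27 2034.
Last Wednesday of October 2034: Oct 25 2034.
Last Wednesday of November 2034: Nov 29 2034.

Nov 29 2034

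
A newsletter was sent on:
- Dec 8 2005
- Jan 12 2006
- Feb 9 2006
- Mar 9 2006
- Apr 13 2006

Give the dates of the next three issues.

May 11 2006, Jun 8 2006, Jul 13 2006

Gaps: 35, 28, 28, 35 days — a mix of 28 and 35. Every date is a Thursday.
Each is the 2nd Thursday of its month.
May 2006 — 2nd Thursday is May 11 2006.
2nd Thursday of June 2006: Jun 8 2006.
July 2006 — 2nd Thursday is Jul 13 2006.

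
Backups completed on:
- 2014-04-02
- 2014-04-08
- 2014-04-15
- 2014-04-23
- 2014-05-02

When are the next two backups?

2014-05-12, 2014-05-23

Gaps: 6, 7, 8, 9 days — each gap is 1 larger than the previous one.
Next gap: 10 days. 2014-05-02 + 10 days = 2014-05-12.
Next gap: 11 days. 2014-05-12 + 11 days = 2014-05-23.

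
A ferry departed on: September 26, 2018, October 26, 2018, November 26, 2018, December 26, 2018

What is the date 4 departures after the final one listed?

The day-of-month is always 26 (30, 31, 30 days between events).
So this recurs on the 26th of each month.
Next: January 2019 → January 26, 2019.
Next: February 2019 → February 26, 2019.
March 2019: March 26, 2019.
Next: April 2019 → April 26, 2019.

April 26, 2019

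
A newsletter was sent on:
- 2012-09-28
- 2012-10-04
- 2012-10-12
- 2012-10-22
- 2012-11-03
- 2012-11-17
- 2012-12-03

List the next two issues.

Intervals are 6, 8, 10, 12, 14, 16 days — an arithmetic progression with common difference 2.
Next gap: 18 days. 2012-12-03 + 18 days = 2012-12-21.
Next gap: 20 days. 2012-12-21 + 20 days = 2013-01-10.

2012-12-21, 2013-01-10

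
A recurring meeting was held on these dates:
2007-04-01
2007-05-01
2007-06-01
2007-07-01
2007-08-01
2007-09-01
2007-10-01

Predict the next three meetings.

Each date is the 1st; the gaps (30, 31, 30, 31, 31, 30) track the month lengths.
The rule is the 1st of each month.
November 2007: 2007-11-01.
Next: December 2007 → 2007-12-01.
Next: January 2008 → 2008-01-01.

2007-11-01, 2007-12-01, 2008-01-01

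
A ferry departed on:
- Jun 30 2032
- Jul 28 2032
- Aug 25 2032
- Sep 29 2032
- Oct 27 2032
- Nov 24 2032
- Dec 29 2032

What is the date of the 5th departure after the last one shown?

May 25 2033

These are Wednesdays with 28, 28, 35, 28, 28, 35-day gaps.
Each is the final Wednesday of its month — Jun 30 2032 is past the 28th, so '4th Wednesday' doesn't fit.
January 2033 ends with Wednesday Jan 26 2033.
Last Wednesday of February 2033: Feb 23 2033.
Last Wednesday of March 2033: Mar 30 2033.
April 2033 ends with Wednesday Apr 27 2033.
Last Wednesday of May 2033: May 25 2033.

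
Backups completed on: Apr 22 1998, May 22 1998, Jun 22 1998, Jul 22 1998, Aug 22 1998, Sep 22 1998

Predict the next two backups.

Gaps: 30, 31, 30, 31, 31 days — not constant. Every event is on the 22nd of the month.
Pattern: the 22nd of each month.
Next: October 1998 → Oct 22 1998.
November 1998: Nov 22 1998.

Oct 22 1998, Nov 22 1998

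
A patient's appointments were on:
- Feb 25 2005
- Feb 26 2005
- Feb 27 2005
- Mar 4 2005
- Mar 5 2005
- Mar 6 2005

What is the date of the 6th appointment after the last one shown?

Mar 20 2005

Every event lands on a Friday or Saturday or Sunday (gaps cycle 1, 1, 5, 1, 1).
So the schedule is: every Friday, Saturday and Sunday.
The following Friday is Mar 11 2005.
The following Saturday is Mar 12 2005.
The following Sunday is Mar 13 2005.
The following Friday is Mar 18 2005.
Next Saturday: Mar 19 2005.
Next Sunday: Mar 20 2005.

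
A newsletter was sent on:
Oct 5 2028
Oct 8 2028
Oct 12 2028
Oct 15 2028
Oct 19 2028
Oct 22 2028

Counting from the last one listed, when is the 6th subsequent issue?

The gap pattern 3, 4, 3, 4, 3 repeats every 2 events.
These are the Thursdays and Sundays of each week.
The following Thursday is Oct 26 2028.
The following Sunday is Oct 29 2028.
Next Thursday: Nov 2 2028.
Next Sunday: Nov 5 2028.
The following Thursday is Nov 9 2028.
Next Sunday: Nov 12 2028.

Nov 12 2028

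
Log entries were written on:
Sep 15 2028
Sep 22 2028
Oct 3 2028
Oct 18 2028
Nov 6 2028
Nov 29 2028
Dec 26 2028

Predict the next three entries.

Jan 26 2029, Mar 2 2029, Apr 10 2029

Gaps: 7, 11, 15, 19, 23, 27 days — each gap is 4 larger than the previous one.
Next gap: 31 days. Dec 26 2028 + 31 days = Jan 26 2029.
Next gap: 35 days. Jan 26 2029 + 35 days = Mar 2 2029.
Next gap: 39 days. Mar 2 2029 + 39 days = Apr 10 2029.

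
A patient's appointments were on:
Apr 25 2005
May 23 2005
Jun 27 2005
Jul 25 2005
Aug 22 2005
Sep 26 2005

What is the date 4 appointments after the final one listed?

Jan 23 2006

Gaps: 28, 35, 28, 28, 35 days — a mix of 28 and 35. Every date is a Monday.
Each is the 4th Monday of its month.
October 2005 — 4th Monday is Oct 24 2005.
4th Monday of November 2005: Nov 28 2005.
4th Monday of December 2005: Dec 26 2005.
January 2006 — 4th Monday is Jan 23 2006.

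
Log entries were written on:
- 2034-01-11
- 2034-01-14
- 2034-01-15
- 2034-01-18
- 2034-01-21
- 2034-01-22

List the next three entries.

2034-01-25, 2034-01-28, 2034-01-29

Every event lands on a Wednesday or Saturday or Sunday (gaps cycle 3, 1, 3, 3, 1).
So the schedule is: every Wednesday, Saturday and Sunday.
The following Wednesday is 2034-01-25.
Next Saturday: 2034-01-28.
Next Sunday: 2034-01-29.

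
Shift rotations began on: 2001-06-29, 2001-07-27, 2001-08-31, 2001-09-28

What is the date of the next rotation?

These are Fridays with 28, 35, 28-day gaps.
Each is the final Friday of its month — 2001-06-29 is past the 28th, so '4th Friday' doesn't fit.
Last Friday of October 2001: 2001-10-26.

2001-10-26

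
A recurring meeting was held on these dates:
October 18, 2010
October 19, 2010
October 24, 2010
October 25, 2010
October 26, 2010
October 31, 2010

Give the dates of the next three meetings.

November 1, 2010; November 2, 2010; November 7, 2010

Every event lands on a Monday or Tuesday or Sunday (gaps cycle 1, 5, 1, 1, 5).
So the schedule is: every Monday, Tuesday and Sunday.
Next Monday: November 1, 2010.
The following Tuesday is November 2, 2010.
The following Sunday is November 7, 2010.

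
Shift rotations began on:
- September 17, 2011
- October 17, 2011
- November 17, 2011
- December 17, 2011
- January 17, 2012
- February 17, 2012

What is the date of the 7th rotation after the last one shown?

Each date is the 17th; the gaps (30, 31, 30, 31, 31) track the month lengths.
The rule is the 17th of each month.
Next: March 2012 → March 17, 2012.
Next: April 2012 → April 17, 2012.
Next: May 2012 → May 17, 2012.
June 2012: June 17, 2012.
Next: July 2012 → July 17, 2012.
Next: August 2012 → August 17, 2012.
September 2012: September 17, 2012.

September 17, 2012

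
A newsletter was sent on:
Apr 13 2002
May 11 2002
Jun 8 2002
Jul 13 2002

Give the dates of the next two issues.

Aug 10 2002, Sep 14 2002

These are Saturdays at 28- or 35-day spacing (28, 28, 35).
The pattern: 2nd Saturday of the month.
2nd Saturday of August 2002: Aug 10 2002.
September 2002 — 2nd Saturday is Sep 14 2002.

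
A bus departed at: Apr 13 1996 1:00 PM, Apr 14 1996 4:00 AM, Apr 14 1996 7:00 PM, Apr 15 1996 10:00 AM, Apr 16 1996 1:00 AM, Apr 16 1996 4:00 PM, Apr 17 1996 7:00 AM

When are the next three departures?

Gaps: 15, 15, 15, 15, 15, 15 hours — each event is 15 hours after the previous one.
Apr 17 1996 7:00 AM + 15 h = Apr 17 1996 10:00 PM.
Apr 17 1996 10:00 PM + 15 h = Apr 18 1996 1:00 PM.
Apr 18 1996 1:00 PM + 15 h = Apr 19 1996 4:00 AM.

Apr 17 1996 10:00 PM, Apr 18 1996 1:00 PM, Apr 19 1996 4:00 AM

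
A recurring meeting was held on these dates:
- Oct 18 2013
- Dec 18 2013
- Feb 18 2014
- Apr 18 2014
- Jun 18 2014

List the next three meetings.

Gaps: 61, 62, 59, 61 days — not constant. Every event is on the 18th of the month.
Pattern: the 18th of every 2 months.
Next: August 2014 → Aug 18 2014.
Next: October 2014 → Oct 18 2014.
Next: December 2014 → Dec 18 2014.

Aug 18 2014, Oct 18 2014, Dec 18 2014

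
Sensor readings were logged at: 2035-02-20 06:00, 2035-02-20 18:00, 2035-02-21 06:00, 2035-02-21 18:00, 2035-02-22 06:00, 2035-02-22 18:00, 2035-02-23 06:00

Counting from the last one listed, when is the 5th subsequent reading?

2035-02-25 18:00

Spacing: 12, 12, 12, 12, 12, 12 h — constant 12 h.
2035-02-23 06:00 + 12 h = 2035-02-23 18:00.
2035-02-23 18:00 + 12 h = 2035-02-24 06:00.
2035-02-24 06:00 + 12 h = 2035-02-24 18:00.
2035-02-24 18:00 + 12 h = 2035-02-25 06:00.
2035-02-25 06:00 + 12 h = 2035-02-25 18:00.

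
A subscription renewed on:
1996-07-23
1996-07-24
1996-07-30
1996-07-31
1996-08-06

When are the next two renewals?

1996-08-07, 1996-08-13

The gap pattern 1, 6, 1, 6 repeats every 2 events.
These are the Tuesdays and Wednesdays of each week.
Next Wednesday: 1996-08-07.
Next Tuesday: 1996-08-13.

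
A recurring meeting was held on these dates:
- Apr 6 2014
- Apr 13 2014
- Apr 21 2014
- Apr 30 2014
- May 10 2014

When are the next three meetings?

The spacing grows by 1 each time: 7, 8, 9, 10 days.
Next gap: 11 days. May 10 2014 + 11 days = May 21 2014.
Next gap: 12 days. May 21 2014 + 12 days = Jun 2 2014.
Next gap: 13 days. Jun 2 2014 + 13 days = Jun 15 2014.

May 21 2014, Jun 2 2014, Jun 15 2014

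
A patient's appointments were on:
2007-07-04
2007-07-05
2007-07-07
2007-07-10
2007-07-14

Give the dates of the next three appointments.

2007-07-19, 2007-07-25, 2007-08-01

Gaps: 1, 2, 3, 4 days — each gap is 1 larger than the previous one.
Next gap: 5 days. 2007-07-14 + 5 days = 2007-07-19.
Next gap: 6 days. 2007-07-19 + 6 days = 2007-07-25.
Next gap: 7 days. 2007-07-25 + 7 days = 2007-08-01.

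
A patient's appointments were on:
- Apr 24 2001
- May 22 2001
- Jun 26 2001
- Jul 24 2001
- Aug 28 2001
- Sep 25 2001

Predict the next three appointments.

Gaps: 28, 35, 28, 35, 28 days — a mix of 28 and 35. Every date is a Tuesday.
Each is the 4th Tuesday of its month.
October 2001 — 4th Tuesday is Oct 23 2001.
4th Tuesday of November 2001: Nov 27 2001.
December 2001 — 4th Tuesday is Dec 25 2001.

Oct 23 2001, Nov 27 2001, Dec 25 2001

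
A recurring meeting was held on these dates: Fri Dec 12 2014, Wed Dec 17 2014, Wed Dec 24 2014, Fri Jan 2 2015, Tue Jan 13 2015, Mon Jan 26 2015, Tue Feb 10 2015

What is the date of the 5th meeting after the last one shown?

The spacing grows by 2 each time: 5, 7, 9, 11, 13, 15 days.
Next gap: 17 days. Tue Feb 10 2015 + 17 days = Fri Feb 27 2015.
Next gap: 19 days. Fri Feb 27 2015 + 19 days = Wed Mar 18 2015.
Next gap: 21 days. Wed Mar 18 2015 + 21 days = Wed Apr 8 2015.
Next gap: 23 days. Wed Apr 8 2015 + 23 days = Fri May 1 2015.
Next gap: 25 days. Fri May 1 2015 + 25 days = Tue May 26 2015.

Tue May 26 2015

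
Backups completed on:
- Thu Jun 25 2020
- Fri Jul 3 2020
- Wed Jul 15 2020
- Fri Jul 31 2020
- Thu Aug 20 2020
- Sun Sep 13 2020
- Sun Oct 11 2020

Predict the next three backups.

Thu Nov 12 2020, Fri Dec 18 2020, Wed Jan 27 2021

Intervals are 8, 12, 16, 20, 24, 28 days — an arithmetic progression with common difference 4.
Next gap: 32 days. Sun Oct 11 2020 + 32 days = Thu Nov 12 2020.
Next gap: 36 days. Thu Nov 12 2020 + 36 days = Fri Dec 18 2020.
Next gap: 40 days. Fri Dec 18 2020 + 40 days = Wed Jan 27 2021.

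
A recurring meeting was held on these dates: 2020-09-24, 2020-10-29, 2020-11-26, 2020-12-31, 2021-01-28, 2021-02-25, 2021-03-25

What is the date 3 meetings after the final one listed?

2021-06-24

These are Thursdays with 35, 28, 35, 28, 28, 28-day gaps.
Each is the final Thursday of its month — 2020-10-29 is past the 28th, so '4th Thursday' doesn't fit.
Last Thursday of April 2021: 2021-04-29.
Last Thursday of May 2021: 2021-05-27.
June 2021 ends with Thursday 2021-06-24.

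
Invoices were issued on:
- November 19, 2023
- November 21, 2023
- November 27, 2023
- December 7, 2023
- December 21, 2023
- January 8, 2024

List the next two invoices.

The spacing grows by 4 each time: 2, 6, 10, 14, 18 days.
Next gap: 22 days. January 8, 2024 + 22 days = January 30, 2024.
Next gap: 26 days. January 30, 2024 + 26 days = February 25, 2024.

January 30, 2024; February 25, 2024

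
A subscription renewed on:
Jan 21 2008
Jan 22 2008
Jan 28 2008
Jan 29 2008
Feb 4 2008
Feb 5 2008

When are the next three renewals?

Feb 11 2008, Feb 12 2008, Feb 18 2008

Every event lands on a Monday or Tuesday (gaps cycle 1, 6, 1, 6, 1).
So the schedule is: every Monday and Tuesday.
The following Monday is Feb 11 2008.
The following Tuesday is Feb 12 2008.
Next Monday: Feb 18 2008.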